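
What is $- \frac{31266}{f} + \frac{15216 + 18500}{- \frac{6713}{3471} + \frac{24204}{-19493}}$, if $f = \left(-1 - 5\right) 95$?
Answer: $- \frac{215597303174937}{20412516335} \approx -10562.0$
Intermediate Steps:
$f = -570$ ($f = \left(-1 - 5\right) 95 = \left(-6\right) 95 = -570$)
$- \frac{31266}{f} + \frac{15216 + 18500}{- \frac{6713}{3471} + \frac{24204}{-19493}} = - \frac{31266}{-570} + \frac{15216 + 18500}{- \frac{6713}{3471} + \frac{24204}{-19493}} = \left(-31266\right) \left(- \frac{1}{570}\right) + \frac{33716}{\left(-6713\right) \frac{1}{3471} + 24204 \left(- \frac{1}{19493}\right)} = \frac{5211}{95} + \frac{33716}{- \frac{6713}{3471} - \frac{24204}{19493}} = \frac{5211}{95} + \frac{33716}{- \frac{214868593}{67660203}} = \frac{5211}{95} + 33716 \left(- \frac{67660203}{214868593}\right) = \frac{5211}{95} - \frac{2281231404348}{214868593} = - \frac{215597303174937}{20412516335}$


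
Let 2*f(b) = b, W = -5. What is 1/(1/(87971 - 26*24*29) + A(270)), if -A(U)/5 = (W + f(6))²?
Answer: -69875/1397499 ≈ -0.050000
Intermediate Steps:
f(b) = b/2
A(U) = -20 (A(U) = -5*(-5 + (½)*6)² = -5*(-5 + 3)² = -5*(-2)² = -5*4 = -20)
1/(1/(87971 - 26*24*29) + A(270)) = 1/(1/(87971 - 26*24*29) - 20) = 1/(1/(87971 - 624*29) - 20) = 1/(1/(87971 - 18096) - 20) = 1/(1/69875 - 20) = 1/(-1397499/69875) = -69875/1397499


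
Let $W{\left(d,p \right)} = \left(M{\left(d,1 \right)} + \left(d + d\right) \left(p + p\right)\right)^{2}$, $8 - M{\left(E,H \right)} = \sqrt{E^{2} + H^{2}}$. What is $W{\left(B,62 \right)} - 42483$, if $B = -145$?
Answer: $1292524847 + 71904 \sqrt{21026} \approx 1.303 \cdot 10^{9}$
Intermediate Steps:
$M{\left(E,H \right)} = 8 - \sqrt{E^{2} + H^{2}}$
$W{\left(d,p \right)} = \left(8 - \sqrt{1 + d^{2}} + 4 d p\right)^{2}$ ($W{\left(d,p \right)} = \left(\left(8 - \sqrt{d^{2} + 1^{2}}\right) + \left(d + d\right) \left(p + p\right)\right)^{2} = \left(\left(8 - \sqrt{d^{2} + 1}\right) + 2 d 2 p\right)^{2} = \left(\left(8 - \sqrt{1 + d^{2}}\right) + 4 d p\right)^{2} = \left(8 - \sqrt{1 + d^{2}} + 4 d p\right)^{2}$)
$W{\left(B,62 \right)} - 42483 = \left(8 - \sqrt{1 + \left(-145\right)^{2}} + 4 \left(-145\right) 62\right)^{2} - 42483 = \left(8 - \sqrt{1 + 21025} - 35960\right)^{2} - 42483 = \left(8 - \sqrt{21026} - 35960\right)^{2} - 42483 = \left(-35952 - \sqrt{21026}\right)^{2} - 42483 = -42483 + \left(-35952 - \sqrt{21026}\right)^{2}$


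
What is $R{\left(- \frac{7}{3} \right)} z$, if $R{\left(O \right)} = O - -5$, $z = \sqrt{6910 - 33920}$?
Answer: $\frac{8 i \sqrt{27010}}{3} \approx 438.26 i$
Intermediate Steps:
$z = i \sqrt{27010}$ ($z = \sqrt{-27010} = i \sqrt{27010} \approx 164.35 i$)
$R{\left(O \right)} = 5 + O$ ($R{\left(O \right)} = O + 5 = 5 + O$)
$R{\left(- \frac{7}{3} \right)} z = \left(5 - \frac{7}{3}\right) i \sqrt{27010} = \frac{8 i \sqrt{27010}}{3}$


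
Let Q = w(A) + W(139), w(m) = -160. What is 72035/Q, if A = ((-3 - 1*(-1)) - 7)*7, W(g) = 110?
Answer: -14407/10 ≈ -1440.7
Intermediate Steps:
A = -63 (A = ((-3 + 1) - 7)*7 = (-2 - 7)*7 = -9*7 = -63)
Q = -50 (Q = -160 + 110 = -50)
72035/Q = 72035/(-50) = 72035*(-1/50) = -14407/10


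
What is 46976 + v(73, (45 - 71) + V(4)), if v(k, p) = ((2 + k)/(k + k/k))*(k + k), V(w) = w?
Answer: 1743587/37 ≈ 47124.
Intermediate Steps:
v(k, p) = 2*k*(2 + k)/(1 + k) (v(k, p) = ((2 + k)/(k + 1))*(2*k) = ((2 + k)/(1 + k))*(2*k) = 2*k*(2 + k)/(1 + k))
46976 + v(73, (45 - 71) + V(4)) = 46976 + 2*73*(2 + 73)/(1 + 73) = 46976 + 2*73*75/74 = 46976 + 2*73*(1/74)*75 = 46976 + 5475/37 = 1743587/37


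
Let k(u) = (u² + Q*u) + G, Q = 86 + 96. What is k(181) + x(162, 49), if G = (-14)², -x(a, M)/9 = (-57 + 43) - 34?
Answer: 66331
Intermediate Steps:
x(a, M) = 432 (x(a, M) = -9*((-57 + 43) - 34) = -9*(-14 - 34) = -9*(-48) = 432)
G = 196
Q = 182
k(u) = 196 + u² + 182*u (k(u) = (u² + 182*u) + 196 = 196 + u² + 182*u)
k(181) + x(162, 49) = (196 + 181² + 182*181) + 432 = (196 + 32761 + 32942) + 432 = 65899 + 432 = 66331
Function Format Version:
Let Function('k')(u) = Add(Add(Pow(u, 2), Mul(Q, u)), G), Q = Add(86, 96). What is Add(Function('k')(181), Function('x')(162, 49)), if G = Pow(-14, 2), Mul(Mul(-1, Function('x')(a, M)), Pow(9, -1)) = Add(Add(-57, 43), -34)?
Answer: 66331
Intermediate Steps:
Function('x')(a, M) = 432 (Function('x')(a, M) = Mul(-9, Add(Add(-57, 43), -34)) = Mul(-9, Add(-14, -34)) = Mul(-9, -48) = 432)
G = 196
Q = 182
Function('k')(u) = Add(196, Pow(u, 2), Mul(182, u)) (Function('k')(u) = Add(Add(Pow(u, 2), Mul(182, u)), 196) = Add(196, Pow(u, 2), Mul(182, u)))
Add(Function('k')(181), Function('x')(162, 49)) = Add(Add(196, Pow(181, 2), Mul(182, 181)), 432) = Add(Add(196, 32761, 32942), 432) = Add(65899, 432) = 66331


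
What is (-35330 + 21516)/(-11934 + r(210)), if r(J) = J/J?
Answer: 13814/11933 ≈ 1.1576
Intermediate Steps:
r(J) = 1
(-35330 + 21516)/(-11934 + r(210)) = (-35330 + 21516)/(-11934 + 1) = -13814/(-11933) = -13814*(-1/11933) = 13814/11933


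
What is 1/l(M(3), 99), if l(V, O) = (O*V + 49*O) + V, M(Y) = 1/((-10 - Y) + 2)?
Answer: 11/53261 ≈ 0.00020653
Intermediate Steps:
M(Y) = 1/(-8 - Y)
l(V, O) = V + 49*O + O*V (l(V, O) = (49*O + O*V) + V = V + 49*O + O*V)
1/l(M(3), 99) = 1/(-1/(8 + 3) + 49*99 + 99*(-1/(8 + 3))) = 1/(-1/11 + 4851 + 99*(-1/11)) = 1/(-1/11 + 4851 - 9) = 1/(53261/11) = 11/53261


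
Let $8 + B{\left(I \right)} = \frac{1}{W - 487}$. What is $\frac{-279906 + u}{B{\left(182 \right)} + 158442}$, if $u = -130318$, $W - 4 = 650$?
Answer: $- \frac{68507408}{26458479} \approx -2.5892$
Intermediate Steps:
$W = 654$ ($W = 4 + 650 = 654$)
$B{\left(I \right)} = - \frac{1335}{167}$ ($B{\left(I \right)} = -8 + \frac{1}{654 - 487} = -8 + \frac{1}{167} = - \frac{1335}{167}$)
$\frac{-279906 + u}{B{\left(182 \right)} + 158442} = \frac{-279906 - 130318}{- \frac{1335}{167} + 158442} = - \frac{410224}{\frac{26458479}{167}} = \left(-410224\right) \frac{167}{26458479} = - \frac{68507408}{26458479}$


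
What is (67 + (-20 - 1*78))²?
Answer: 961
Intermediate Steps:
(67 + (-20 - 1*78))² = (67 + (-20 - 78))² = (67 - 98)² = (-31)² = 961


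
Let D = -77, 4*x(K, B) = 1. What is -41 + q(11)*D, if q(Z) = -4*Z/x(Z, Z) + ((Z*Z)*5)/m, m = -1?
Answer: 60096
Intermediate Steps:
x(K, B) = 1/4 (x(K, B) = (1/4)*1 = 1/4)
q(Z) = -16*Z - 5*Z**2 (q(Z) = -4*4*Z + ((Z*Z)*5)/(-1) = -16*Z + (Z**2*5)*(-1) = -16*Z + (5*Z**2)*(-1) = -16*Z - 5*Z**2)
-41 + q(11)*D = -41 + (11*(-16 - 5*11))*(-77) = -41 + (11*(-16 - 55))*(-77) = -41 + (11*(-71))*(-77) = -41 - 781*(-77) = -41 + 60137 = 60096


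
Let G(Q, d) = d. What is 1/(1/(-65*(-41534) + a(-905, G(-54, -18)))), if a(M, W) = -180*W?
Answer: 2702950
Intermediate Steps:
1/(1/(-65*(-41534) + a(-905, G(-54, -18)))) = 1/(1/(-65*(-41534) - 180*(-18))) = 1/(1/(2699710 + 3240)) = 1/(1/2702950) = 2702950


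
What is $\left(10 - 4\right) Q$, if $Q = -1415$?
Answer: $-8490$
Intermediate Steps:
$\left(10 - 4\right) Q = \left(10 - 4\right) \left(-1415\right) = 6 \left(-1415\right) = -8490$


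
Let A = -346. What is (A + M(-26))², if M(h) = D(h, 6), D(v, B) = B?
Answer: 115600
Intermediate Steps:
M(h) = 6
(A + M(-26))² = (-346 + 6)² = (-340)² = 115600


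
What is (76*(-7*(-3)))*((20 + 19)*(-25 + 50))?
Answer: 1556100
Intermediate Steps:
(76*(-7*(-3)))*((20 + 19)*(-25 + 50)) = (76*21)*(39*25) = 1596*975 = 1556100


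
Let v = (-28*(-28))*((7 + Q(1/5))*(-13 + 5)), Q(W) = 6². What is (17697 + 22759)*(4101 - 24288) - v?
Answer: -816415576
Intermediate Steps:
Q(W) = 36
v = -269696 (v = (-28*(-28))*((7 + 36)*(-13 + 5)) = 784*(43*(-8)) = 784*(-344) = -269696)
(17697 + 22759)*(4101 - 24288) - v = (17697 + 22759)*(4101 - 24288) - 1*(-269696) = 40456*(-20187) + 269696 = -816685272 + 269696 = -816415576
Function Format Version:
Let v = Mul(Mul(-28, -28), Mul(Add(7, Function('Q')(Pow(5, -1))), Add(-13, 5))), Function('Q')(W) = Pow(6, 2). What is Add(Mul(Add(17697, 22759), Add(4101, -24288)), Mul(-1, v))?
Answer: -816415576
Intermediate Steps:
Function('Q')(W) = 36
v = -269696 (v = Mul(Mul(-28, -28), Mul(Add(7, 36), Add(-13, 5))) = Mul(784, Mul(43, -8)) = Mul(784, -344) = -269696)
Add(Mul(Add(17697, 22759), Add(4101, -24288)), Mul(-1, v)) = Add(Mul(Add(17697, 22759), Add(4101, -24288)), Mul(-1, -269696)) = Add(Mul(40456, -20187), 269696) = Add(-816685272, 269696) = -816415576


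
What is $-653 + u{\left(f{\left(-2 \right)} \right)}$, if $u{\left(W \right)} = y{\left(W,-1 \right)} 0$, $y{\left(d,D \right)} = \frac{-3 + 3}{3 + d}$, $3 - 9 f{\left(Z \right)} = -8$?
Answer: $-653$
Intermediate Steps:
$f{\left(Z \right)} = \frac{11}{9}$ ($f{\left(Z \right)} = \frac{1}{3} - - \frac{8}{9} = \frac{1}{3} + \frac{8}{9} = \frac{11}{9}$)
$y{\left(d,D \right)} = 0$ ($y{\left(d,D \right)} = \frac{0}{3 + d} = 0$)
$u{\left(W \right)} = 0$ ($u{\left(W \right)} = 0 \cdot 0 = 0$)
$-653 + u{\left(f{\left(-2 \right)} \right)} = -653 + 0 = -653$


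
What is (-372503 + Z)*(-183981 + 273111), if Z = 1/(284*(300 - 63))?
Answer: -372450976216165/11218 ≈ -3.3201e+10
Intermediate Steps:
Z = 1/67308 (Z = 1/(284*237) = 1/67308 ≈ 1.4857e-5)
(-372503 + Z)*(-183981 + 273111) = (-372503 + 1/67308)*(-183981 + 273111) = -25072431923/67308*89130 = -372450976216165/11218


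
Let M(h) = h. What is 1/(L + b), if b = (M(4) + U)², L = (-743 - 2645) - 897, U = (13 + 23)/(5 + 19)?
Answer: -4/17019 ≈ -0.00023503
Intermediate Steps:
U = 3/2 (U = 36/24 = 36*(1/24) = 3/2 ≈ 1.5000)
L = -4285 (L = -3388 - 897 = -4285)
b = 121/4 (b = (4 + 3/2)² = (11/2)² = 121/4 ≈ 30.250)
1/(L + b) = 1/(-4285 + 121/4) = 1/(-17019/4) = -4/17019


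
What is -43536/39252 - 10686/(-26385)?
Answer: -20256958/28768445 ≈ -0.70414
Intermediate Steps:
-43536/39252 - 10686/(-26385) = -43536*1/39252 - 10686*(-1/26385) = -3628/3271 + 3562/8795 = -20256958/28768445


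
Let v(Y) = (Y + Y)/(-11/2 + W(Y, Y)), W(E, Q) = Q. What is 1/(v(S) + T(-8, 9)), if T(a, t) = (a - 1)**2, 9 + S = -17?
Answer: 63/5207 ≈ 0.012099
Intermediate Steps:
S = -26 (S = -9 - 17 = -26)
v(Y) = 2*Y/(-11/2 + Y) (v(Y) = (Y + Y)/(-11/2 + Y) = (2*Y)/(-11*1/2 + Y) = (2*Y)/(-11/2 + Y) = 2*Y/(-11/2 + Y))
T(a, t) = (-1 + a)**2
1/(v(S) + T(-8, 9)) = 1/(4*(-26)/(-11 + 2*(-26)) + (-1 - 8)**2) = 1/(4*(-26)/(-11 - 52) + (-9)**2) = 1/(4*(-26)/(-63) + 81) = 1/(4*(-26)*(-1/63) + 81) = 1/(104/63 + 81) = 1/(5207/63) = 63/5207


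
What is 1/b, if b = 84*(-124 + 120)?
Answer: -1/336 ≈ -0.0029762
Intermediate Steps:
b = -336 (b = 84*(-4) = -336)
1/b = 1/(-336) = -1/336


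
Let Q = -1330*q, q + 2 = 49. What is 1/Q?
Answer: -1/62510 ≈ -1.5997e-5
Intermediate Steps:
q = 47 (q = -2 + 49 = 47)
Q = -62510 (Q = -1330*47 = -62510)
1/Q = 1/(-62510) = -1/62510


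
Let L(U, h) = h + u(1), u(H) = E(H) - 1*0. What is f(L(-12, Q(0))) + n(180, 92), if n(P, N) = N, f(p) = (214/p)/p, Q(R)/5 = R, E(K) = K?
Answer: 306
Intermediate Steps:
Q(R) = 5*R
u(H) = H (u(H) = H - 1*0 = H + 0 = H)
L(U, h) = 1 + h (L(U, h) = h + 1 = 1 + h)
f(p) = 214/p²
f(L(-12, Q(0))) + n(180, 92) = 214/(1 + 5*0)² + 92 = 214/(1 + 0)² + 92 = 214/1² + 92 = 214*1 + 92 = 214 + 92 = 306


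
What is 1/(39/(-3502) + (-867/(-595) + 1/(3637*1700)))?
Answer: 4457870900/6446110411 ≈ 0.69156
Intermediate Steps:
1/(39/(-3502) + (-867/(-595) + 1/(3637*1700))) = 1/(39*(-1/3502) + (-867*(-1/595) + (1/3637)*(1/1700))) = 1/(-39/3502 + (51/35 + 1/6182900)) = 1/(-39/3502 + 63065587/43280300) = 1/(6446110411/4457870900) = 4457870900/6446110411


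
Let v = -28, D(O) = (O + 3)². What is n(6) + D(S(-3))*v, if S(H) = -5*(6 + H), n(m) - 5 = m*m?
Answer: -3991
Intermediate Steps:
n(m) = 5 + m² (n(m) = 5 + m*m = 5 + m²)
S(H) = -30 - 5*H
D(O) = (3 + O)²
n(6) + D(S(-3))*v = (5 + 6²) + (3 + (-30 - 5*(-3)))²*(-28) = (5 + 36) + (3 + (-30 + 15))²*(-28) = 41 + (3 - 15)²*(-28) = 41 + (-12)²*(-28) = 41 + 144*(-28) = 41 - 4032 = -3991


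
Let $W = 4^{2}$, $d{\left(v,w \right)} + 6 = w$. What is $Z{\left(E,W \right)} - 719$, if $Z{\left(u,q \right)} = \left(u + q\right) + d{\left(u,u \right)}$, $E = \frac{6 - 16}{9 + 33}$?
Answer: $- \frac{14899}{21} \approx -709.48$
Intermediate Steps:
$d{\left(v,w \right)} = -6 + w$
$E = - \frac{5}{21}$ ($E = - \frac{10}{42} = \left(-10\right) \frac{1}{42} = - \frac{5}{21} \approx -0.2381$)
$W = 16$
$Z{\left(u,q \right)} = -6 + q + 2 u$ ($Z{\left(u,q \right)} = \left(u + q\right) + \left(-6 + u\right) = \left(q + u\right) + \left(-6 + u\right) = -6 + q + 2 u$)
$Z{\left(E,W \right)} - 719 = \left(-6 + 16 + 2 \left(- \frac{5}{21}\right)\right) - 719 = \left(-6 + 16 - \frac{10}{21}\right) - 719 = \frac{200}{21} - 719 = - \frac{14899}{21}$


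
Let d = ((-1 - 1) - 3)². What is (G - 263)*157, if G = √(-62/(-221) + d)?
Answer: -41291 + 157*√1234727/221 ≈ -40502.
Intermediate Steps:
d = 25 (d = (-2 - 3)² = (-5)² = 25)
G = √1234727/221 (G = √(-62/(-221) + 25) = √(-62*(-1/221) + 25) = √(62/221 + 25) = √(5587/221) = √1234727/221 ≈ 5.0280)
(G - 263)*157 = (√1234727/221 - 263)*157 = (-263 + √1234727/221)*157 = -41291 + 157*√1234727/221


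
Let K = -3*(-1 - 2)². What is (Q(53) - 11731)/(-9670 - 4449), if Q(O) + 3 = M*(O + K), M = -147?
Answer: 15556/14119 ≈ 1.1018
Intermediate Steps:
K = -27 (K = -3*(-3)² = -3*9 = -27)
Q(O) = 3966 - 147*O (Q(O) = -3 - 147*(O - 27) = -3 - 147*(-27 + O) = -3 + (3969 - 147*O) = 3966 - 147*O)
(Q(53) - 11731)/(-9670 - 4449) = ((3966 - 147*53) - 11731)/(-9670 - 4449) = ((3966 - 7791) - 11731)/(-14119) = (-3825 - 11731)*(-1/14119) = -15556*(-1/14119) = 15556/14119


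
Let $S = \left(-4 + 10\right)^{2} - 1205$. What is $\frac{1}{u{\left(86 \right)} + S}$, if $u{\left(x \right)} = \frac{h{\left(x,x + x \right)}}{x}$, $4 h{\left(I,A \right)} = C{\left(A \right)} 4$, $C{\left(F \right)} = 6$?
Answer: $- \frac{43}{50264} \approx -0.00085548$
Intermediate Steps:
$h{\left(I,A \right)} = 6$ ($h{\left(I,A \right)} = \frac{6 \cdot 4}{4} = \frac{1}{4} \cdot 24 = 6$)
$u{\left(x \right)} = \frac{6}{x}$
$S = -1169$ ($S = 6^{2} - 1205 = 36 - 1205 = -1169$)
$\frac{1}{u{\left(86 \right)} + S} = \frac{1}{\frac{6}{86} - 1169} = \frac{1}{6 \cdot \frac{1}{86} - 1169} = \frac{1}{\frac{3}{43} - 1169} = \frac{1}{- \frac{50264}{43}} = - \frac{43}{50264}$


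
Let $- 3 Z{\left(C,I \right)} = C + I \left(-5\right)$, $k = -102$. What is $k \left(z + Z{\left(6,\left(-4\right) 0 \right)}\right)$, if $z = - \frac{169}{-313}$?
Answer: $\frac{46614}{313} \approx 148.93$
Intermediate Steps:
$z = \frac{169}{313}$ ($z = \left(-169\right) \left(- \frac{1}{313}\right) = \frac{169}{313} \approx 0.53994$)
$Z{\left(C,I \right)} = - \frac{C}{3} + \frac{5 I}{3}$ ($Z{\left(C,I \right)} = - \frac{C + I \left(-5\right)}{3} = - \frac{C - 5 I}{3} = - \frac{C}{3} + \frac{5 I}{3}$)
$k \left(z + Z{\left(6,\left(-4\right) 0 \right)}\right) = - 102 \left(\frac{169}{313} + \left(\left(- \frac{1}{3}\right) 6 + \frac{5 \left(\left(-4\right) 0\right)}{3}\right)\right) = - 102 \left(\frac{169}{313} + \left(-2 + \frac{5}{3} \cdot 0\right)\right) = - 102 \left(\frac{169}{313} + \left(-2 + 0\right)\right) = - 102 \left(\frac{169}{313} - 2\right) = \left(-102\right) \left(- \frac{457}{313}\right) = \frac{46614}{313}$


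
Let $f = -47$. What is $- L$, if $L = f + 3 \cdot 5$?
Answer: $32$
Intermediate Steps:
$L = -32$ ($L = -47 + 3 \cdot 5 = -47 + 15 = -32$)
$- L = \left(-1\right) \left(-32\right) = 32$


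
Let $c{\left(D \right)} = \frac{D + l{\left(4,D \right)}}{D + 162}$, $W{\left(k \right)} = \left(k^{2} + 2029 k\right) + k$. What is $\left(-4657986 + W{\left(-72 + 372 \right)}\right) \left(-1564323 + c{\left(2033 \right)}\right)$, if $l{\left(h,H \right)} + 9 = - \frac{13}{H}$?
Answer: $\frac{27636436528044949836}{4462435} \approx 6.1931 \cdot 10^{12}$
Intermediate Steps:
$l{\left(h,H \right)} = -9 - \frac{13}{H}$
$W{\left(k \right)} = k^{2} + 2030 k$
$c{\left(D \right)} = \frac{-9 + D - \frac{13}{D}}{162 + D}$ ($c{\left(D \right)} = \frac{D - \left(9 + \frac{13}{D}\right)}{D + 162} = \frac{-9 + D - \frac{13}{D}}{162 + D}$)
$\left(-4657986 + W{\left(-72 + 372 \right)}\right) \left(-1564323 + c{\left(2033 \right)}\right) = \left(-4657986 + \left(-72 + 372\right) \left(2030 + \left(-72 + 372\right)\right)\right) \left(-1564323 + \frac{-13 - 2033 \left(9 - 2033\right)}{2033 \left(162 + 2033\right)}\right) = \left(-4657986 + 300 \left(2030 + 300\right)\right) \left(-1564323 + \frac{-13 - 2033 \left(9 - 2033\right)}{2033 \cdot 2195}\right) = \left(-4657986 + 300 \cdot 2330\right) \left(-1564323 + \frac{1}{2033} \cdot \frac{1}{2195} \left(-13 - 2033 \left(-2024\right)\right)\right) = \left(-4657986 + 699000\right) \left(-1564323 + \frac{1}{2033} \cdot \frac{1}{2195} \left(-13 + 4114792\right)\right) = - 3958986 \left(-1564323 + \frac{1}{2033} \cdot \frac{1}{2195} \cdot 4114779\right) = - 3958986 \left(-1564323 + \frac{4114779}{4462435}\right) = \left(-3958986\right) \left(- \frac{6980685591726}{4462435}\right) = \frac{27636436528044949836}{4462435}$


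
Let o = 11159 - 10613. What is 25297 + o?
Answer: 25843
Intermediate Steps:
o = 546
25297 + o = 25297 + 546 = 25843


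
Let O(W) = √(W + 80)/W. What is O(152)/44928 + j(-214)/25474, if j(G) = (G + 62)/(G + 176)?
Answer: 2/12737 + √58/3414528 ≈ 0.00015925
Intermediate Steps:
j(G) = (62 + G)/(176 + G)
O(W) = √(80 + W)/W
O(152)/44928 + j(-214)/25474 = (√(80 + 152)/152)/44928 + ((62 - 214)/(176 - 214))/25474 = (√232/152)*(1/44928) + (-152/(-38))*(1/25474) = ((2*√58)/152)*(1/44928) - 1/38*(-152)*(1/25474) = (√58/76)*(1/44928) + 4*(1/25474) = √58/3414528 + 2/12737 = 2/12737 + √58/3414528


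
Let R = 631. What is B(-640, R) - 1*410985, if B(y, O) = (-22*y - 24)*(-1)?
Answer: -425041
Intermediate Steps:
B(y, O) = 24 + 22*y (B(y, O) = (-24 - 22*y)*(-1) = 24 + 22*y)
B(-640, R) - 1*410985 = (24 + 22*(-640)) - 1*410985 = (24 - 14080) - 410985 = -14056 - 410985 = -425041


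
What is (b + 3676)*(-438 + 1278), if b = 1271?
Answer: 4155480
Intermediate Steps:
(b + 3676)*(-438 + 1278) = (1271 + 3676)*(-438 + 1278) = 4947*840 = 4155480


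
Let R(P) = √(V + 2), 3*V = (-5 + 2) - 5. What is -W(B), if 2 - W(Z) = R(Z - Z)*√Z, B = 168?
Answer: -2 + 4*I*√7 ≈ -2.0 + 10.583*I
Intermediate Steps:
V = -8/3 (V = ((-5 + 2) - 5)/3 = (-3 - 5)/3 = (⅓)*(-8) = -8/3 ≈ -2.6667)
R(P) = I*√6/3 (R(P) = √(-8/3 + 2) = √(-⅔) = I*√6/3)
W(Z) = 2 - I*√6*√Z/3 (W(Z) = 2 - I*√6/3*√Z = 2 - I*√6*√Z/3)
-W(B) = -(2 - I*√6*√168/3) = -(2 - I*√6*2*√42/3) = -(2 - 4*I*√7) = -2 + 4*I*√7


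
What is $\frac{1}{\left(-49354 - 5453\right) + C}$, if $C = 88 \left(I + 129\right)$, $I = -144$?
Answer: $- \frac{1}{56127} \approx -1.7817 \cdot 10^{-5}$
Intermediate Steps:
$C = -1320$ ($C = 88 \left(-144 + 129\right) = 88 \left(-15\right) = -1320$)
$\frac{1}{\left(-49354 - 5453\right) + C} = \frac{1}{\left(-49354 - 5453\right) - 1320} = \frac{1}{-54807 - 1320} = \frac{1}{-56127} = - \frac{1}{56127}$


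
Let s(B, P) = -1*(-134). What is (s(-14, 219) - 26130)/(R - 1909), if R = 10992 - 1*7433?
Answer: -12998/825 ≈ -15.755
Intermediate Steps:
s(B, P) = 134
R = 3559 (R = 10992 - 7433 = 3559)
(s(-14, 219) - 26130)/(R - 1909) = (134 - 26130)/(3559 - 1909) = -25996/1650 = -25996*1/1650 = -12998/825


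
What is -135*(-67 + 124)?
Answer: -7695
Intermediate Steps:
-135*(-67 + 124) = -135*57 = -7695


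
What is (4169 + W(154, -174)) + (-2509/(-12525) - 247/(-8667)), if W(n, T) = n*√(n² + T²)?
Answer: 150862398251/36184725 + 308*√13498 ≈ 39953.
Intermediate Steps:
W(n, T) = n*√(T² + n²)
(4169 + W(154, -174)) + (-2509/(-12525) - 247/(-8667)) = (4169 + 154*√((-174)² + 154²)) + (-2509/(-12525) - 247/(-8667)) = (4169 + 154*√(30276 + 23716)) + (-2509*(-1/12525) - 247*(-1/8667)) = (4169 + 154*√53992) + (2509/12525 + 247/8667) = (4169 + 154*(2*√13498)) + 8279726/36184725 = (4169 + 308*√13498) + 8279726/36184725 = 150862398251/36184725 + 308*√13498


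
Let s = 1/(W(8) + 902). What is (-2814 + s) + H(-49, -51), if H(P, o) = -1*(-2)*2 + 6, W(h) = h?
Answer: -2551639/910 ≈ -2804.0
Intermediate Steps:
H(P, o) = 10 (H(P, o) = 2*2 + 6 = 4 + 6 = 10)
s = 1/910 (s = 1/(8 + 902) = 1/910 ≈ 0.0010989)
(-2814 + s) + H(-49, -51) = (-2814 + 1/910) + 10 = -2560739/910 + 10 = -2551639/910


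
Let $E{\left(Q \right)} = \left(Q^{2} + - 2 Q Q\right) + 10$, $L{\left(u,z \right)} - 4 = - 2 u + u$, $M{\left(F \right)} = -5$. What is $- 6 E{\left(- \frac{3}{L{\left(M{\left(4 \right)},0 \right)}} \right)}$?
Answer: $- \frac{178}{3} \approx -59.333$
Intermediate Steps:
$L{\left(u,z \right)} = 4 - u$ ($L{\left(u,z \right)} = 4 + \left(- 2 u + u\right) = 4 - u$)
$E{\left(Q \right)} = 10 - Q^{2}$ ($E{\left(Q \right)} = \left(Q^{2} - 2 Q^{2}\right) + 10 = - Q^{2} + 10 = 10 - Q^{2}$)
$- 6 E{\left(- \frac{3}{L{\left(M{\left(4 \right)},0 \right)}} \right)} = - 6 \left(10 - \left(- \frac{3}{4 - -5}\right)^{2}\right) = - 6 \left(10 - \left(- \frac{3}{4 + 5}\right)^{2}\right) = - 6 \left(10 - \left(- \frac{3}{9}\right)^{2}\right) = - 6 \left(10 - \left(\left(-3\right) \frac{1}{9}\right)^{2}\right) = - 6 \left(10 - \left(- \frac{1}{3}\right)^{2}\right) = - 6 \left(10 - \frac{1}{9}\right) = \left(-6\right) \frac{89}{9} = - \frac{178}{3}$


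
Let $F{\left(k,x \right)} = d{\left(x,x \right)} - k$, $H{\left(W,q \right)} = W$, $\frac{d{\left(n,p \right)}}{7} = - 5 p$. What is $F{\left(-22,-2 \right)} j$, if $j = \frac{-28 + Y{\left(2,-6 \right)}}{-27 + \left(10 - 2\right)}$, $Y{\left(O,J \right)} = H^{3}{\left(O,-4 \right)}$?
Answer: $\frac{1840}{19} \approx 96.842$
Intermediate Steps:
$d{\left(n,p \right)} = - 35 p$ ($d{\left(n,p \right)} = 7 \left(- 5 p\right) = - 35 p$)
$Y{\left(O,J \right)} = O^{3}$
$F{\left(k,x \right)} = - k - 35 x$ ($F{\left(k,x \right)} = - 35 x - k = - k - 35 x$)
$j = \frac{20}{19}$ ($j = \frac{-28 + 2^{3}}{-27 + \left(10 - 2\right)} = \frac{-28 + 8}{-27 + \left(10 - 2\right)} = - \frac{20}{-27 + 8} = - \frac{20}{-19} = \left(-20\right) \left(- \frac{1}{19}\right) = \frac{20}{19} \approx 1.0526$)
$F{\left(-22,-2 \right)} j = \left(\left(-1\right) \left(-22\right) - -70\right) \frac{20}{19} = \left(22 + 70\right) \frac{20}{19} = 92 \cdot \frac{20}{19} = \frac{1840}{19}$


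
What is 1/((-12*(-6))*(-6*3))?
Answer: -1/1296 ≈ -0.00077160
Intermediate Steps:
1/((-12*(-6))*(-6*3)) = 1/(72*(-18)) = 1/(-1296) = -1/1296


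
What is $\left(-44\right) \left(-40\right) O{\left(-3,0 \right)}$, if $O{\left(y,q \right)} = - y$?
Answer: $5280$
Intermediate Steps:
$\left(-44\right) \left(-40\right) O{\left(-3,0 \right)} = \left(-44\right) \left(-40\right) \left(\left(-1\right) \left(-3\right)\right) = 1760 \cdot 3 = 5280$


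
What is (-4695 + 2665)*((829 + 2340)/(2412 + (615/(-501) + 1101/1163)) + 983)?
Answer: -467974965977715/234203252 ≈ -1.9982e+6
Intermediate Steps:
(-4695 + 2665)*((829 + 2340)/(2412 + (615/(-501) + 1101/1163)) + 983) = -2030*(3169/(2412 + (615*(-1/501) + 1101*(1/1163))) + 983) = -2030*(3169/(2412 + (-205/167 + 1101/1163)) + 983) = -2030*(3169/(2412 - 54548/194221) + 983) = -2030*(3169/(468406504/194221) + 983) = -2030*(3169*(194221/468406504) + 983) = -2030*(615486349/468406504 + 983) = -2030*461059079781/468406504 = -467974965977715/234203252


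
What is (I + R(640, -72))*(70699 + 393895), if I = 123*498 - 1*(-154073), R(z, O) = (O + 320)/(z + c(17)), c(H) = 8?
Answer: 8103224613692/81 ≈ 1.0004e+11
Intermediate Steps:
R(z, O) = (320 + O)/(8 + z) (R(z, O) = (O + 320)/(z + 8) = (320 + O)/(8 + z))
I = 215327 (I = 61254 + 154073 = 215327)
(I + R(640, -72))*(70699 + 393895) = (215327 + (320 - 72)/(8 + 640))*(70699 + 393895) = (215327 + 248/648)*464594 = (215327 + (1/648)*248)*464594 = (215327 + 31/81)*464594 = (17441518/81)*464594 = 8103224613692/81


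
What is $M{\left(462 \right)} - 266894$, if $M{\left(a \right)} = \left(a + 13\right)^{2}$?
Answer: $-41269$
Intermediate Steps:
$M{\left(a \right)} = \left(13 + a\right)^{2}$
$M{\left(462 \right)} - 266894 = \left(13 + 462\right)^{2} - 266894 = 475^{2} - 266894 = 225625 - 266894 = -41269$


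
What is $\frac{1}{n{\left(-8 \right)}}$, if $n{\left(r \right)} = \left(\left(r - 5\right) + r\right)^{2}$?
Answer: $\frac{1}{441} \approx 0.0022676$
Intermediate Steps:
$n{\left(r \right)} = \left(-5 + 2 r\right)^{2}$ ($n{\left(r \right)} = \left(\left(r - 5\right) + r\right)^{2} = \left(\left(-5 + r\right) + r\right)^{2} = \left(-5 + 2 r\right)^{2}$)
$\frac{1}{n{\left(-8 \right)}} = \frac{1}{\left(-5 + 2 \left(-8\right)\right)^{2}} = \frac{1}{\left(-5 - 16\right)^{2}} = \frac{1}{\left(-21\right)^{2}} = \frac{1}{441}$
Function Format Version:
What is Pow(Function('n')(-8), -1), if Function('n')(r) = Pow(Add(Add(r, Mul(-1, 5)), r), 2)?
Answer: Rational(1, 441) ≈ 0.0022676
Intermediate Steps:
Function('n')(r) = Pow(Add(-5, Mul(2, r)), 2) (Function('n')(r) = Pow(Add(Add(r, -5), r), 2) = Pow(Add(Add(-5, r), r), 2) = Pow(Add(-5, Mul(2, r)), 2))
Pow(Function('n')(-8), -1) = Pow(Pow(Add(-5, Mul(2, -8)), 2), -1) = Pow(Pow(Add(-5, -16), 2), -1) = Pow(Pow(-21, 2), -1) = Pow(441, -1) = Rational(1, 441)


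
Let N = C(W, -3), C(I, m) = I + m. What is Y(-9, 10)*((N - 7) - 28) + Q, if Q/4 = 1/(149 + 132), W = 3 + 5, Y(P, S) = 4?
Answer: -33716/281 ≈ -119.99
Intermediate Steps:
W = 8
N = 5 (N = 8 - 3 = 5)
Q = 4/281 (Q = 4/(149 + 132) = 4/281 ≈ 0.014235)
Y(-9, 10)*((N - 7) - 28) + Q = 4*((5 - 7) - 28) + 4/281 = 4*(-2 - 28) + 4/281 = 4*(-30) + 4/281 = -120 + 4/281 = -33716/281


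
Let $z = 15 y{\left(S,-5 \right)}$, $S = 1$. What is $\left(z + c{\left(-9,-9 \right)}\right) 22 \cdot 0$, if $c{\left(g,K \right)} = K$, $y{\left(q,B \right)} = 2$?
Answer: $0$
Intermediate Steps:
$z = 30$ ($z = 15 \cdot 2 = 30$)
$\left(z + c{\left(-9,-9 \right)}\right) 22 \cdot 0 = \left(30 - 9\right) 22 \cdot 0 = 21 \cdot 0 = 0$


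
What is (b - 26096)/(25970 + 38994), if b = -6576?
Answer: -8168/16241 ≈ -0.50292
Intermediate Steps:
(b - 26096)/(25970 + 38994) = (-6576 - 26096)/(25970 + 38994) = -32672/64964 = -32672*1/64964 = -8168/16241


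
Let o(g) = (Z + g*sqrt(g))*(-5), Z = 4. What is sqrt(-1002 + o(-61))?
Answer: sqrt(-1022 + 305*I*sqrt(61)) ≈ 28.019 + 42.509*I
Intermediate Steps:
o(g) = -20 - 5*g**(3/2) (o(g) = (4 + g*sqrt(g))*(-5) = (4 + g**(3/2))*(-5) = -20 - 5*g**(3/2))
sqrt(-1002 + o(-61)) = sqrt(-1002 + (-20 - (-305)*I*sqrt(61))) = sqrt(-1002 + (-20 + 305*I*sqrt(61))) = sqrt(-1022 + 305*I*sqrt(61))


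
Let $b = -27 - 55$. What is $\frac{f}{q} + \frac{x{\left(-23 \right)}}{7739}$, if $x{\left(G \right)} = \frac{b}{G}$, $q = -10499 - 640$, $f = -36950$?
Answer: $\frac{6577902548}{1982708583} \approx 3.3176$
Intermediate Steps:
$b = -82$
$q = -11139$ ($q = -10499 - 640 = -11139$)
$x{\left(G \right)} = - \frac{82}{G}$
$\frac{f}{q} + \frac{x{\left(-23 \right)}}{7739} = - \frac{36950}{-11139} + \frac{\left(-82\right) \frac{1}{-23}}{7739} = \left(-36950\right) \left(- \frac{1}{11139}\right) + \left(-82\right) \left(- \frac{1}{23}\right) \frac{1}{7739} = \frac{36950}{11139} + \frac{82}{23} \cdot \frac{1}{7739} = \frac{36950}{11139} + \frac{82}{177997} = \frac{6577902548}{1982708583}$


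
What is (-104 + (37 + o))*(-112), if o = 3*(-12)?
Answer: 11536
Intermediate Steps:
o = -36
(-104 + (37 + o))*(-112) = (-104 + (37 - 36))*(-112) = (-104 + 1)*(-112) = -103*(-112) = 11536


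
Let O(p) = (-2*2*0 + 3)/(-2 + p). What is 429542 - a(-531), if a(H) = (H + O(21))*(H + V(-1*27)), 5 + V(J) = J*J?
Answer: 10107896/19 ≈ 5.3199e+5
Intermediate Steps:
V(J) = -5 + J² (V(J) = -5 + J*J = -5 + J²)
O(p) = 3/(-2 + p) (O(p) = (-4*0 + 3)/(-2 + p) = (0 + 3)/(-2 + p) = 3/(-2 + p))
a(H) = (724 + H)*(3/19 + H) (a(H) = (H + 3/(-2 + 21))*(H + (-5 + (-1*27)²)) = (H + 3/19)*(H + (-5 + (-27)²)) = (H + 3*(1/19))*(H + (-5 + 729)) = (H + 3/19)*(H + 724) = (3/19 + H)*(724 + H) = (724 + H)*(3/19 + H))
429542 - a(-531) = 429542 - (2172/19 + (-531)² + (13759/19)*(-531)) = 429542 - (2172/19 + 281961 - 7306029/19) = 429542 - 1*(-1946598/19) = 429542 + 1946598/19 = 10107896/19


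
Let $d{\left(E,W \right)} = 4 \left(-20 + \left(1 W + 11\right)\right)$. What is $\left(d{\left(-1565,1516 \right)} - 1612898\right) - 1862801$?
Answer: $-3469671$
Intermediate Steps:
$d{\left(E,W \right)} = -36 + 4 W$ ($d{\left(E,W \right)} = 4 \left(-20 + \left(W + 11\right)\right) = 4 \left(-20 + \left(11 + W\right)\right) = 4 \left(-9 + W\right) = -36 + 4 W$)
$\left(d{\left(-1565,1516 \right)} - 1612898\right) - 1862801 = \left(\left(-36 + 4 \cdot 1516\right) - 1612898\right) - 1862801 = \left(\left(-36 + 6064\right) - 1612898\right) - 1862801 = \left(6028 - 1612898\right) - 1862801 = -1606870 - 1862801 = -3469671$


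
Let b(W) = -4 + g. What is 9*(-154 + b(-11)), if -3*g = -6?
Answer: -1404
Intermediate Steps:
g = 2 (g = -⅓*(-6) = 2)
b(W) = -2 (b(W) = -4 + 2 = -2)
9*(-154 + b(-11)) = 9*(-154 - 2) = 9*(-156) = -1404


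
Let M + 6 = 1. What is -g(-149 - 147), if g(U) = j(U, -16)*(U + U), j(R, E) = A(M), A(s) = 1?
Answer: 592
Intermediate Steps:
M = -5 (M = -6 + 1 = -5)
j(R, E) = 1
g(U) = 2*U (g(U) = 1*(U + U) = 1*(2*U) = 2*U)
-g(-149 - 147) = -2*(-149 - 147) = -2*(-296) = -1*(-592) = 592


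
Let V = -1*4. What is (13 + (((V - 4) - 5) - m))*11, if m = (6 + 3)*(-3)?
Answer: 297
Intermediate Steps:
m = -27 (m = 9*(-3) = -27)
V = -4
(13 + (((V - 4) - 5) - m))*11 = (13 + (((-4 - 4) - 5) - 1*(-27)))*11 = (13 + ((-8 - 5) + 27))*11 = (13 + (-13 + 27))*11 = (13 + 14)*11 = 27*11 = 297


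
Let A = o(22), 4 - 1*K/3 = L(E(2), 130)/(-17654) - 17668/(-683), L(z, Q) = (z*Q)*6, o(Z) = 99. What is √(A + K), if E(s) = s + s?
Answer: √7296377458587/463757 ≈ 5.8246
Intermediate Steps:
E(s) = 2*s
L(z, Q) = 6*Q*z (L(z, Q) = (Q*z)*6 = 6*Q*z)
K = -30178752/463757 (K = 12 - 3*((6*130*(2*2))/(-17654) - 17668/(-683)) = 12 - 3*((6*130*4)*(-1/17654) - 17668*(-1/683)) = 12 - 3*(3120*(-1/17654) + 17668/683) = 12 - 3*(-120/679 + 17668/683) = 12 - 3*11914612/463757 = 12 - 35743836/463757 = -30178752/463757 ≈ -65.074)
A = 99
√(A + K) = √(99 - 30178752/463757) = √(15733191/463757) = √7296377458587/463757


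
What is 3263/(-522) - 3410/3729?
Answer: -422659/58986 ≈ -7.1654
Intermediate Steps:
3263/(-522) - 3410/3729 = 3263*(-1/522) - 3410*1/3729 = -3263/522 - 310/339 = -422659/58986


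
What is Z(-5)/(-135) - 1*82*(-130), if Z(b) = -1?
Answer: 1439101/135 ≈ 10660.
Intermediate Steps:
Z(-5)/(-135) - 1*82*(-130) = -1/(-135) - 1*82*(-130) = -1*(-1/135) - 82*(-130) = 1/135 + 10660 = 1439101/135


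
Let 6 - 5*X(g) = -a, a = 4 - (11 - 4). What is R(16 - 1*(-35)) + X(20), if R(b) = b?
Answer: 258/5 ≈ 51.600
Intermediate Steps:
a = -3 (a = 4 - 1*7 = 4 - 7 = -3)
X(g) = ⅗ (X(g) = 6/5 - (-1)*(-3)/5 = 6/5 - ⅕*3 = 6/5 - ⅗ = ⅗)
R(16 - 1*(-35)) + X(20) = (16 - 1*(-35)) + ⅗ = (16 + 35) + ⅗ = 51 + ⅗ = 258/5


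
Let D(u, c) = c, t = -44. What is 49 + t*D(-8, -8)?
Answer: 401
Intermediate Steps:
49 + t*D(-8, -8) = 49 - 44*(-8) = 49 + 352 = 401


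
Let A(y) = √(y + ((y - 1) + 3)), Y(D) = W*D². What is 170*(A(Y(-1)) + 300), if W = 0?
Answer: 51000 + 170*√2 ≈ 51240.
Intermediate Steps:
Y(D) = 0 (Y(D) = 0*D² = 0)
A(y) = √(2 + 2*y) (A(y) = √(y + ((-1 + y) + 3)) = √(y + (2 + y)) = √(2 + 2*y))
170*(A(Y(-1)) + 300) = 170*(√(2 + 2*0) + 300) = 170*(√(2 + 0) + 300) = 170*(√2 + 300) = 170*(300 + √2) = 51000 + 170*√2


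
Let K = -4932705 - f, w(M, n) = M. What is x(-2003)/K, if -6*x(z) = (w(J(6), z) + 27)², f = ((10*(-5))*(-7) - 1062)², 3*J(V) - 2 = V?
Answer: 7921/293741046 ≈ 2.6966e-5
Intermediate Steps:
J(V) = ⅔ + V/3
f = 506944 (f = (-50*(-7) - 1062)² = (350 - 1062)² = (-712)² = 506944)
x(z) = -7921/54 (x(z) = -((⅔ + (⅓)*6) + 27)²/6 = -((⅔ + 2) + 27)²/6 = -(8/3 + 27)²/6 = -(89/3)²/6 = -⅙*7921/9 = -7921/54)
K = -5439649 (K = -4932705 - 1*506944 = -4932705 - 506944 = -5439649)
x(-2003)/K = -7921/54/(-5439649) = -7921/54*(-1/5439649) = 7921/293741046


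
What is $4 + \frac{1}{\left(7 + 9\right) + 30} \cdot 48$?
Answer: $\frac{116}{23} \approx 5.0435$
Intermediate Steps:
$4 + \frac{1}{\left(7 + 9\right) + 30} \cdot 48 = 4 + \frac{1}{16 + 30} \cdot 48 = 4 + \frac{1}{46} \cdot 48 = 4 + \frac{24}{23} = \frac{116}{23}$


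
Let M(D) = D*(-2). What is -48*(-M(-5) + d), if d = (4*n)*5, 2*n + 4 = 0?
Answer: 2400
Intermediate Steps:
M(D) = -2*D
n = -2 (n = -2 + (½)*0 = -2 + 0 = -2)
d = -40 (d = (4*(-2))*5 = -8*5 = -40)
-48*(-M(-5) + d) = -48*(-(-2)*(-5) - 40) = -48*(-1*10 - 40) = -48*(-10 - 40) = -48*(-50) = 2400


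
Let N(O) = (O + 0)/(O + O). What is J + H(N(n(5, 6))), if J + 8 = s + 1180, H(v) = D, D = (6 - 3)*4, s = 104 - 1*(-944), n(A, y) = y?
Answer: 2232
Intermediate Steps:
s = 1048 (s = 104 + 944 = 1048)
N(O) = ½ (N(O) = O/((2*O)) = O*(1/(2*O)) = ½)
D = 12 (D = 3*4 = 12)
H(v) = 12
J = 2220 (J = -8 + (1048 + 1180) = -8 + 2228 = 2220)
J + H(N(n(5, 6))) = 2220 + 12 = 2232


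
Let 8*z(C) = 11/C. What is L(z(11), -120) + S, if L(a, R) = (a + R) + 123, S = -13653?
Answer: -109199/8 ≈ -13650.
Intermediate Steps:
z(C) = 11/(8*C) (z(C) = (11/C)/8 = 11/(8*C))
L(a, R) = 123 + R + a (L(a, R) = (R + a) + 123 = 123 + R + a)
L(z(11), -120) + S = (123 - 120 + (11/8)/11) - 13653 = (123 - 120 + (11/8)*(1/11)) - 13653 = (123 - 120 + ⅛) - 13653 = 25/8 - 13653 = -109199/8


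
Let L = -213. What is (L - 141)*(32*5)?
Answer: -56640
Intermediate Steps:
(L - 141)*(32*5) = (-213 - 141)*(32*5) = -354*160 = -56640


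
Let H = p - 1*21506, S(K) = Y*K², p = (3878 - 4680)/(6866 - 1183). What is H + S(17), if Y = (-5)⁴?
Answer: 904272475/5683 ≈ 1.5912e+5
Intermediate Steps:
Y = 625
p = -802/5683 ≈ -0.14112
S(K) = 625*K²
H = -122219400/5683 (H = -802/5683 - 1*21506 = -802/5683 - 21506 = -122219400/5683 ≈ -21506.)
H + S(17) = -122219400/5683 + 625*17² = -122219400/5683 + 625*289 = -122219400/5683 + 180625 = 904272475/5683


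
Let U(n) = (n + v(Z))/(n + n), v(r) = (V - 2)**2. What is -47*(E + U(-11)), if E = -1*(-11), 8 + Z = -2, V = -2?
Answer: -11139/22 ≈ -506.32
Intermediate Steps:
Z = -10 (Z = -8 - 2 = -10)
v(r) = 16 (v(r) = (-2 - 2)**2 = (-4)**2 = 16)
E = 11
U(n) = (16 + n)/(2*n) (U(n) = (n + 16)/(n + n) = (16 + n)/((2*n)) = (16 + n)*(1/(2*n)) = (16 + n)/(2*n))
-47*(E + U(-11)) = -47*(11 + (1/2)*(16 - 11)/(-11)) = -47*(11 + (1/2)*(-1/11)*5) = -47*(11 - 5/22) = -47*237/22 = -11139/22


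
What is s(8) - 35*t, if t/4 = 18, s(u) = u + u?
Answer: -2504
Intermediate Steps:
s(u) = 2*u
t = 72 (t = 4*18 = 72)
s(8) - 35*t = 2*8 - 35*72 = 16 - 2520 = -2504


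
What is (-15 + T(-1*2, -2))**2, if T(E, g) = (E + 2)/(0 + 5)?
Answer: 225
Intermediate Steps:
T(E, g) = 2/5 + E/5 (T(E, g) = (2 + E)/5 = (2 + E)*(1/5) = 2/5 + E/5)
(-15 + T(-1*2, -2))**2 = (-15 + (2/5 + (-1*2)/5))**2 = (-15 + (2/5 + (1/5)*(-2)))**2 = (-15 + (2/5 - 2/5))**2 = (-15 + 0)**2 = (-15)**2 = 225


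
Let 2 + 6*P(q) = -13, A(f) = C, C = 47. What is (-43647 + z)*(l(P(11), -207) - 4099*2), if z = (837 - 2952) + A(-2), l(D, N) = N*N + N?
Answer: -1574607460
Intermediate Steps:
A(f) = 47
P(q) = -5/2 (P(q) = -1/3 + (1/6)*(-13) = -1/3 - 13/6 = -5/2)
l(D, N) = N + N**2 (l(D, N) = N**2 + N = N + N**2)
z = -2068 (z = (837 - 2952) + 47 = -2115 + 47 = -2068)
(-43647 + z)*(l(P(11), -207) - 4099*2) = (-43647 - 2068)*(-207*(1 - 207) - 4099*2) = -45715*(-207*(-206) - 8198) = -45715*(42642 - 8198) = -45715*34444 = -1574607460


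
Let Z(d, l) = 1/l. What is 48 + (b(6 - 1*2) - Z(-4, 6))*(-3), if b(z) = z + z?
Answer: 49/2 ≈ 24.500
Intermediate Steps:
b(z) = 2*z
48 + (b(6 - 1*2) - Z(-4, 6))*(-3) = 48 + (2*(6 - 1*2) - 1/6)*(-3) = 48 + (2*(6 - 2) - 1*⅙)*(-3) = 48 + (2*4 - ⅙)*(-3) = 48 + (8 - ⅙)*(-3) = 48 + (47/6)*(-3) = 48 - 47/2 = 49/2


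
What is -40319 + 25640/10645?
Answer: -85834023/2129 ≈ -40317.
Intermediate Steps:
-40319 + 25640/10645 = -40319 + 25640*(1/10645) = -40319 + 5128/2129 = -85834023/2129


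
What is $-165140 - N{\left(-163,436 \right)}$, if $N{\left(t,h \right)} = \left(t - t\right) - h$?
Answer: $-164704$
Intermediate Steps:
$N{\left(t,h \right)} = - h$ ($N{\left(t,h \right)} = 0 - h = - h$)
$-165140 - N{\left(-163,436 \right)} = -165140 - \left(-1\right) 436 = -165140 - -436 = -165140 + 436 = -164704$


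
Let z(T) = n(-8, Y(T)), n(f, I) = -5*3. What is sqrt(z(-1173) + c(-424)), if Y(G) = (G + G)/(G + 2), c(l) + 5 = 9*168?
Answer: 2*sqrt(373) ≈ 38.626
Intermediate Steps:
c(l) = 1507 (c(l) = -5 + 9*168 = -5 + 1512 = 1507)
Y(G) = 2*G/(2 + G) (Y(G) = (2*G)/(2 + G) = 2*G/(2 + G))
n(f, I) = -15
z(T) = -15
sqrt(z(-1173) + c(-424)) = sqrt(-15 + 1507) = sqrt(1492) = 2*sqrt(373)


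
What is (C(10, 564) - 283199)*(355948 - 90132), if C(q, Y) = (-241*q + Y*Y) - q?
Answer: 8632906232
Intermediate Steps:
C(q, Y) = Y**2 - 242*q (C(q, Y) = (-241*q + Y**2) - q = (Y**2 - 241*q) - q = Y**2 - 242*q)
(C(10, 564) - 283199)*(355948 - 90132) = ((564**2 - 242*10) - 283199)*(355948 - 90132) = ((318096 - 2420) - 283199)*265816 = (315676 - 283199)*265816 = 32477*265816 = 8632906232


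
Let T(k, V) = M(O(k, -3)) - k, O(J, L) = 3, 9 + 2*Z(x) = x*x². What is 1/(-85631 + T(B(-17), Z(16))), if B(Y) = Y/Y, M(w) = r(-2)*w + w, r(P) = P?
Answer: -1/85635 ≈ -1.1677e-5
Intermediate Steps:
Z(x) = -9/2 + x³/2 (Z(x) = -9/2 + (x*x²)/2 = -9/2 + x³/2)
M(w) = -w (M(w) = -2*w + w = -w)
B(Y) = 1
T(k, V) = -3 - k (T(k, V) = -1*3 - k = -3 - k)
1/(-85631 + T(B(-17), Z(16))) = 1/(-85631 + (-3 - 1*1)) = 1/(-85631 + (-3 - 1)) = 1/(-85631 - 4) = 1/(-85635) = -1/85635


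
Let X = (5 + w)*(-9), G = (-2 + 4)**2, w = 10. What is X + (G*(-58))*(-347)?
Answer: 80369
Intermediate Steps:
G = 4 (G = 2**2 = 4)
X = -135 (X = (5 + 10)*(-9) = 15*(-9) = -135)
X + (G*(-58))*(-347) = -135 + (4*(-58))*(-347) = -135 - 232*(-347) = -135 + 80504 = 80369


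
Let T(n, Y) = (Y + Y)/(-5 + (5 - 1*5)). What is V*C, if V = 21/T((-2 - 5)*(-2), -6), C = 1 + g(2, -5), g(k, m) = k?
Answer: 105/4 ≈ 26.250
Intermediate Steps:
T(n, Y) = -2*Y/5 (T(n, Y) = (2*Y)/(-5 + (5 - 5)) = (2*Y)/(-5 + 0) = (2*Y)/(-5) = (2*Y)*(-⅕) = -2*Y/5)
C = 3 (C = 1 + 2 = 3)
V = 35/4 (V = 21/((-⅖*(-6))) = 21/(12/5) = 21*(5/12) = 35/4 ≈ 8.7500)
V*C = (35/4)*3 = 105/4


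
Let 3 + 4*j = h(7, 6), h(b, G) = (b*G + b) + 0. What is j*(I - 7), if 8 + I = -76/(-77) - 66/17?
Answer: -538775/2618 ≈ -205.80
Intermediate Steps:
h(b, G) = b + G*b (h(b, G) = (G*b + b) + 0 = (b + G*b) + 0 = b + G*b)
j = 23/2 (j = -3/4 + (7*(1 + 6))/4 = -3/4 + (7*7)/4 = -3/4 + (1/4)*49 = -3/4 + 49/4 = 23/2 ≈ 11.500)
I = -14262/1309 (I = -8 + (-76/(-77) - 66/17) = -8 + (-76*(-1/77) - 66*1/17) = -8 + (76/77 - 66/17) = -8 - 3790/1309 = -14262/1309 ≈ -10.895)
j*(I - 7) = 23*(-14262/1309 - 7)/2 = (23/2)*(-23425/1309) = -538775/2618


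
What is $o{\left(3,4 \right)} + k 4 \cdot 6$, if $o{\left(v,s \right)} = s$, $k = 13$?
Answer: $316$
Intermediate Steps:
$o{\left(3,4 \right)} + k 4 \cdot 6 = 4 + 13 \cdot 4 \cdot 6 = 4 + 13 \cdot 24 = 4 + 312 = 316$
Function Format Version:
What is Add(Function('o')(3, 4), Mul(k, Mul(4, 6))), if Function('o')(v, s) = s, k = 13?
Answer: 316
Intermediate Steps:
Add(Function('o')(3, 4), Mul(k, Mul(4, 6))) = Add(4, Mul(13, Mul(4, 6))) = Add(4, Mul(13, 24)) = Add(4, 312) = 316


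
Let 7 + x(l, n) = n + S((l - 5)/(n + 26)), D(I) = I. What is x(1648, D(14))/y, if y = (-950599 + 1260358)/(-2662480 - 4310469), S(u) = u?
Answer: -4469660309/4130120 ≈ -1082.2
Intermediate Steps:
x(l, n) = -7 + n + (-5 + l)/(26 + n) (x(l, n) = -7 + (n + (l - 5)/(n + 26)) = -7 + (n + (-5 + l)/(26 + n)) = -7 + n + (-5 + l)/(26 + n))
y = -309759/6972949 (y = 309759/(-6972949) = 309759*(-1/6972949) = -309759/6972949 ≈ -0.044423)
x(1648, D(14))/y = ((-5 + 1648 + (-7 + 14)*(26 + 14))/(26 + 14))/(-309759/6972949) = ((-5 + 1648 + 7*40)/40)*(-6972949/309759) = ((-5 + 1648 + 280)/40)*(-6972949/309759) = ((1/40)*1923)*(-6972949/309759) = (1923/40)*(-6972949/309759) = -4469660309/4130120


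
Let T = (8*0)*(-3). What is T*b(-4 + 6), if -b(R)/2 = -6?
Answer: 0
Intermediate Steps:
b(R) = 12 (b(R) = -2*(-6) = 12)
T = 0 (T = 0*(-3) = 0)
T*b(-4 + 6) = 0*12 = 0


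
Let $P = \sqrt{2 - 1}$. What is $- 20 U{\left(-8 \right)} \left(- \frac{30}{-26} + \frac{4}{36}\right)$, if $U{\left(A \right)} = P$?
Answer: $- \frac{2960}{117} \approx -25.299$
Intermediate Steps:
$P = 1$ ($P = \sqrt{1} = 1$)
$U{\left(A \right)} = 1$
$- 20 U{\left(-8 \right)} \left(- \frac{30}{-26} + \frac{4}{36}\right) = \left(-20\right) 1 \left(- \frac{30}{-26} + \frac{4}{36}\right) = - 20 \left(\left(-30\right) \left(- \frac{1}{26}\right) + 4 \cdot \frac{1}{36}\right) = - 20 \left(\frac{15}{13} + \frac{1}{9}\right) = \left(-20\right) \frac{148}{117} = - \frac{2960}{117}$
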